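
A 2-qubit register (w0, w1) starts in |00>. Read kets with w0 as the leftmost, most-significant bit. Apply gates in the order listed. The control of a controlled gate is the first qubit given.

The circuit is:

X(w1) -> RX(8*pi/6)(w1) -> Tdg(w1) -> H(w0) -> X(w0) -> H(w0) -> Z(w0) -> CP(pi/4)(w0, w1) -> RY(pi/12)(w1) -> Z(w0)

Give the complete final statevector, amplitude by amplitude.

After the circuit, the state carries amplitude -3*I*sqrt(sqrt(2) + 2)/8 - I*sqrt(6 - 3*sqrt(2))/8 - sqrt(sqrt(2) + 2)*exp(3*I*pi/4)/8 + sqrt(6 - 3*sqrt(2))*exp(3*I*pi/4)/8 on |00>, -I*sqrt(3*sqrt(2) + 6)/8 + sqrt(2 - sqrt(2))*exp(3*I*pi/4)/8 + sqrt(3*sqrt(2) + 6)*exp(3*I*pi/4)/8 + 3*I*sqrt(2 - sqrt(2))/8 on |01>, 0 on |10>, 0 on |11>. Key observation: gates 4-7 undo each other exactly, leaving only the rest of the circuit to track.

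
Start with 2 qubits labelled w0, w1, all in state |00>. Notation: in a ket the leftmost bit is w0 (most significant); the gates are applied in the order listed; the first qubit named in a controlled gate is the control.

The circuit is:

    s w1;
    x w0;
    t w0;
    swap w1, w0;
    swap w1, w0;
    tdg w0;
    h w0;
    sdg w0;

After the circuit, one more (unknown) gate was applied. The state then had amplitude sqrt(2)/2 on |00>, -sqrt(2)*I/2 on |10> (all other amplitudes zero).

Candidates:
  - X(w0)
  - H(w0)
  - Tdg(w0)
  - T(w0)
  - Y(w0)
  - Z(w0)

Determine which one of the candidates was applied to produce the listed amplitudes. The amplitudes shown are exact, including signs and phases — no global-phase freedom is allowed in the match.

The unique candidate consistent with the amplitudes is Z(w0). Key observation: the block from step 3 through step 6 cancels to the identity and can be dropped.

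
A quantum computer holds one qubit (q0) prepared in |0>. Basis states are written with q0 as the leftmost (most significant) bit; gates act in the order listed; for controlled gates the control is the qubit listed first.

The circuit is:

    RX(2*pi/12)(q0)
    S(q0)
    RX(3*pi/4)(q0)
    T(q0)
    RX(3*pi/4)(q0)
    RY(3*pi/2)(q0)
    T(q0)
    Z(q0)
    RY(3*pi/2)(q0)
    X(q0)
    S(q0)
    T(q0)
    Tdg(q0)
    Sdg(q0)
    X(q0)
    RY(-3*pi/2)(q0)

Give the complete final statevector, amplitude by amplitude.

After the circuit, the state carries amplitude -1/4 + exp(I*pi/4)/4 + sqrt(6)*exp(3*I*pi/4)/8 + sqrt(6)*exp(I*pi/4)/8 + sqrt(6)*(1 + I)/8 on |0>, -sqrt(3)*exp(I*pi/4)/4 - sqrt(2)*exp(3*I*pi/4)/8 + sqrt(2)*exp(I*pi/4)/8 + sqrt(2)*(1 + I)/8 + sqrt(3)*I/4 on |1>.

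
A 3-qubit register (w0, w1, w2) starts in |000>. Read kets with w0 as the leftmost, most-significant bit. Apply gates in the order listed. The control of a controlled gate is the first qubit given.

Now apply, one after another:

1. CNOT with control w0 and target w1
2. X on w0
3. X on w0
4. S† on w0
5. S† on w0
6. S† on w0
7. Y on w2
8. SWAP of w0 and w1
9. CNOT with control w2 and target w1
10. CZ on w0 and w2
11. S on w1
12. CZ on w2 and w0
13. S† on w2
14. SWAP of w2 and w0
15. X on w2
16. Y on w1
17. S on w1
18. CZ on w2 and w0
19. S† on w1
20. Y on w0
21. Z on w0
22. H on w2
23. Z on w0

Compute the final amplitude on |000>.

The final state's coefficient on |000> equals sqrt(2)*I/2.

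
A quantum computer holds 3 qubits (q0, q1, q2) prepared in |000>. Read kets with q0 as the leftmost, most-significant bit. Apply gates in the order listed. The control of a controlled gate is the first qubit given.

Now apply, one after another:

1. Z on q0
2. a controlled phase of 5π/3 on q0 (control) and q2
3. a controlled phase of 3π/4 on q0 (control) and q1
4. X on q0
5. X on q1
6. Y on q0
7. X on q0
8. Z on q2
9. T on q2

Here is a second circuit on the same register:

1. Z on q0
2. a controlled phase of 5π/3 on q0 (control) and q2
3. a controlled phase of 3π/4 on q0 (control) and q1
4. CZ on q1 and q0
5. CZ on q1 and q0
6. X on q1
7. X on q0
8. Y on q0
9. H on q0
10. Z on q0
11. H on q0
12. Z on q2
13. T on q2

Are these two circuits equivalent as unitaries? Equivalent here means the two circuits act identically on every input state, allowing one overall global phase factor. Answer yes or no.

Yes, they are equivalent — the unitaries differ by at most a global phase.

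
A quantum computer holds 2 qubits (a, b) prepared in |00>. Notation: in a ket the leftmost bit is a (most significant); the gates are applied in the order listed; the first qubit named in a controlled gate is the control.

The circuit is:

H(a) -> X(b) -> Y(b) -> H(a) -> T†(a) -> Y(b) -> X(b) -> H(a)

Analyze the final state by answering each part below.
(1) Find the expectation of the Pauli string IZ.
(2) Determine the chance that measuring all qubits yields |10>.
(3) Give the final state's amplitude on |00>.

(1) The observable IZ averages to 1.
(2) Outcome |10> occurs with probability 1/2.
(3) The final state's coefficient on |00> equals sqrt(2)/2.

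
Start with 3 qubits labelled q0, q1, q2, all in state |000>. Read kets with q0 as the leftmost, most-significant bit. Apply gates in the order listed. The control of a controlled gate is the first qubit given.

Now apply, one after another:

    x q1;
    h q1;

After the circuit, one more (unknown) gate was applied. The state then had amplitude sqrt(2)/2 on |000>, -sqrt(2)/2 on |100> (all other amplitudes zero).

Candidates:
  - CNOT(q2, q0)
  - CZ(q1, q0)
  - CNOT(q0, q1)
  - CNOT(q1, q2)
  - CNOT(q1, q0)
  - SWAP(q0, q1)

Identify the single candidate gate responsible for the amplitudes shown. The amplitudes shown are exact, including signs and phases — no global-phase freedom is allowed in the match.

It was SWAP(q0, q1) that produced the state shown.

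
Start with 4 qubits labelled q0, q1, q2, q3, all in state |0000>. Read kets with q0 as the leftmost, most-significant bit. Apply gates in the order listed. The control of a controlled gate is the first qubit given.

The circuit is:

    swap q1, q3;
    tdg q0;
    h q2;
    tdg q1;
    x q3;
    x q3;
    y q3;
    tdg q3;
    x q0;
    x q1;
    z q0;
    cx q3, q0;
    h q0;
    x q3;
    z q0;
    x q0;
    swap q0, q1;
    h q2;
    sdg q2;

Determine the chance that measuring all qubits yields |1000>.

A full measurement returns |1000> with probability 1/2.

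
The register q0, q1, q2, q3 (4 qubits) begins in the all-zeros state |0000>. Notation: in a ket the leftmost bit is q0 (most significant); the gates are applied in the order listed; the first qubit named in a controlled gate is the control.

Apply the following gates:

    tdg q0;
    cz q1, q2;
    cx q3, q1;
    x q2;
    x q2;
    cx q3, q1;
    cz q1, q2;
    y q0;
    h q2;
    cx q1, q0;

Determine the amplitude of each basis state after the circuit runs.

After the circuit, the state carries amplitude sqrt(2)*I/2 on |1000>, sqrt(2)*I/2 on |1010>, and 0 on every other basis state. Key observation: steps 2-7 multiply out to the identity, so the circuit reduces to the remaining gates.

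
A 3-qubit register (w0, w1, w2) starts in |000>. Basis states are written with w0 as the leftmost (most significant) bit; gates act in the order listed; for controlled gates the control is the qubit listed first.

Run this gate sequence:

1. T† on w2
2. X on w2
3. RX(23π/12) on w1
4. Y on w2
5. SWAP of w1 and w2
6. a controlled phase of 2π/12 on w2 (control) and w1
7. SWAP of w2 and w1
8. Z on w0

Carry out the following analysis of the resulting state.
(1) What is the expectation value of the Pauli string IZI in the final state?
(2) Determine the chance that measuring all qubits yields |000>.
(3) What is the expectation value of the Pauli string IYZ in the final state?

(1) The expectation value of IZI is sqrt(2)/4 + sqrt(6)/4.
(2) Outcome |000> occurs with probability sqrt(2)/8 + sqrt(6)/8 + 1/2.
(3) The expectation value of IYZ is -sqrt(2)/4 + sqrt(6)/4.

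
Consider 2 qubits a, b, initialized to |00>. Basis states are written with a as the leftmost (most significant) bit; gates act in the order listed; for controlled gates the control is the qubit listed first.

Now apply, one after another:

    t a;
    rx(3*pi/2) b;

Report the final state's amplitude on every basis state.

The final amplitudes are -sqrt(2)/2 on |00>, -sqrt(2)*I/2 on |01>, 0 on |10>, 0 on |11>.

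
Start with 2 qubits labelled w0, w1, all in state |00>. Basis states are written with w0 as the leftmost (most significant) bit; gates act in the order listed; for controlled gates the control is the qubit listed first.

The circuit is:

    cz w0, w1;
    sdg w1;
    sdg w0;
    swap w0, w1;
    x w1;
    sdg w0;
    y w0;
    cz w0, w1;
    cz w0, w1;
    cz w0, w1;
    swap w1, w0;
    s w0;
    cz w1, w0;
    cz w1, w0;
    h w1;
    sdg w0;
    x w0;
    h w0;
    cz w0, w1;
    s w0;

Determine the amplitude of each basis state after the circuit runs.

The final amplitudes are -I/2 on |00>, I/2 on |01>, 1/2 on |10>, 1/2 on |11>.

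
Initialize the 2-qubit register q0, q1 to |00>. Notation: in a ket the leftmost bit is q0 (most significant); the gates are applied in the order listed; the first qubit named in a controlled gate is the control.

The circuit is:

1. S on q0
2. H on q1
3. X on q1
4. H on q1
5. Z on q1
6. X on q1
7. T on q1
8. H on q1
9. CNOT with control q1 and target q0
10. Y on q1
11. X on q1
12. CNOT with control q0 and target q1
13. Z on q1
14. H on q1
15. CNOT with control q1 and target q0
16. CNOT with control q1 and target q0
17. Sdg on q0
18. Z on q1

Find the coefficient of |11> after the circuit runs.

The amplitude on |11> is -exp(I*pi/4)/2. Key observation: gates 2-5 undo each other exactly, leaving only the rest of the circuit to track.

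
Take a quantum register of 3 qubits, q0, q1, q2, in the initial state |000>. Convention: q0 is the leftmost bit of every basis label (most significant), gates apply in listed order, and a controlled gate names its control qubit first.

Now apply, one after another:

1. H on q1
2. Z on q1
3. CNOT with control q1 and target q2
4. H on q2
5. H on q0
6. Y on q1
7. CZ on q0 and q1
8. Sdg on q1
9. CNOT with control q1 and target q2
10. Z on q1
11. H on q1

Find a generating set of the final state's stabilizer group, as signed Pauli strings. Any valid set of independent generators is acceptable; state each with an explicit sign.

The stabilizer group can be generated by -YZZ, -ZYZ, +ZZY, among other valid generating sets.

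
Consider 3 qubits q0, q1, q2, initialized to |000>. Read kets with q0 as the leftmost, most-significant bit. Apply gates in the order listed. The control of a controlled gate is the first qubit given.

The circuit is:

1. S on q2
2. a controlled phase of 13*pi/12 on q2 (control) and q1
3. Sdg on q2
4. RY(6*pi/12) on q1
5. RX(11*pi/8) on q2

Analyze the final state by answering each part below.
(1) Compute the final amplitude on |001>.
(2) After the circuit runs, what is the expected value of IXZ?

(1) |001> carries amplitude -sqrt(2)*I*sin(5*pi/16)/2 in the final state.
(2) The expectation value of IXZ is -sqrt(2 - sqrt(2))/2.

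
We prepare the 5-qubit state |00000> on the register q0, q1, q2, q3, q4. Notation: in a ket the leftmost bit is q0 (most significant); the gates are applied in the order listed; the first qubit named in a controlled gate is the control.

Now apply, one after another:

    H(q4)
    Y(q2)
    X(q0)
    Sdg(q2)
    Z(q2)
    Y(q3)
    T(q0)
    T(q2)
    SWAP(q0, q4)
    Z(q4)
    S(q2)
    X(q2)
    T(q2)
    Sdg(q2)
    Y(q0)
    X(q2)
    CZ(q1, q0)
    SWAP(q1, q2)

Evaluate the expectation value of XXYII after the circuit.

The expectation value of XXYII is 0.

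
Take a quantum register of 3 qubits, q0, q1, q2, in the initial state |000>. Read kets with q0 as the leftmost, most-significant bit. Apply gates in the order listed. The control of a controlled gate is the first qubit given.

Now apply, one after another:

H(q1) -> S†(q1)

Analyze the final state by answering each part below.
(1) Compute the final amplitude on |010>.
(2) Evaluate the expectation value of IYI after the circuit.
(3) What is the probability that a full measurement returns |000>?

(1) |010> carries amplitude -sqrt(2)*I/2 in the final state.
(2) In the final state, IYI has expectation -1.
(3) Outcome |000> occurs with probability 1/2.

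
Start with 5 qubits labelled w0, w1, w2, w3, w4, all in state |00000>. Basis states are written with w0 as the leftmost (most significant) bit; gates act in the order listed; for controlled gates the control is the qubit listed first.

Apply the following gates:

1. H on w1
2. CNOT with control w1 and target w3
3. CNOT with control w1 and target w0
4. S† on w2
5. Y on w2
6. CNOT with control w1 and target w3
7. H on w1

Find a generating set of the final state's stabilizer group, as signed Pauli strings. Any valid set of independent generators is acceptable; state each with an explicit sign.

The stabilizer group can be generated by +XZIII, +ZXIII, -IIZII, +IIIZI, +IIIIZ, among other valid generating sets.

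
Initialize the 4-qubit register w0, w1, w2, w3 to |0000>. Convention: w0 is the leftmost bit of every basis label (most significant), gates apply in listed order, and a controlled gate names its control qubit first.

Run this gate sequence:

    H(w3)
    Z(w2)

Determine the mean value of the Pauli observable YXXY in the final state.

The expectation value of YXXY is 0.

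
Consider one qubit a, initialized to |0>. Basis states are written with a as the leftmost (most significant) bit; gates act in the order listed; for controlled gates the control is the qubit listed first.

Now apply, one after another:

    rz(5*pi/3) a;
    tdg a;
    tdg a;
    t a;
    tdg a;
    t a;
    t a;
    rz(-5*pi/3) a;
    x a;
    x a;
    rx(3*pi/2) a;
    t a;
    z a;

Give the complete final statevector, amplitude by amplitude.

The final amplitudes are -sqrt(2)/2 on |0>, sqrt(2)*exp(3*I*pi/4)/2 on |1>. Key observation: gates 1-8 undo each other exactly, leaving only the rest of the circuit to track.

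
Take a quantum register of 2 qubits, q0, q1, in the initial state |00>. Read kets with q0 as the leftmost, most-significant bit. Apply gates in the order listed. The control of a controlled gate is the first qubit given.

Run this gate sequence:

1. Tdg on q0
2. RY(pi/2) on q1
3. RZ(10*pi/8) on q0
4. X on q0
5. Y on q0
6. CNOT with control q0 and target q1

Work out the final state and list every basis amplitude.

The resulting statevector has amplitude sqrt(2)*exp(7*I*pi/8)/2 on |00>, sqrt(2)*exp(7*I*pi/8)/2 on |01>, 0 on |10>, 0 on |11>.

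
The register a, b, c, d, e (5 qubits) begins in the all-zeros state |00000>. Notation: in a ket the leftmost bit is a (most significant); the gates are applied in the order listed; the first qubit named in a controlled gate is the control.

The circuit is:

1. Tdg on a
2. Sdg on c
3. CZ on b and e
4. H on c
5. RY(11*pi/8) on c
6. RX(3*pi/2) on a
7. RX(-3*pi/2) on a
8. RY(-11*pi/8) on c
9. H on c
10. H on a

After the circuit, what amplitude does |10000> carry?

The final state's coefficient on |10000> equals sqrt(2)/2. Key observation: gates 4-9 undo each other exactly, leaving only the rest of the circuit to track.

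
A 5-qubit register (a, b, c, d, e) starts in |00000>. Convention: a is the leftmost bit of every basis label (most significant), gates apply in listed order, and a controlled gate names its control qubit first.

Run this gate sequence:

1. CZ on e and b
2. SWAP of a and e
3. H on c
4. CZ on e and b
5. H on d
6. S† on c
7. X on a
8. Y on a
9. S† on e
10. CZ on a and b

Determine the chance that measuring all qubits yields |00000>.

A full measurement returns |00000> with probability 1/4.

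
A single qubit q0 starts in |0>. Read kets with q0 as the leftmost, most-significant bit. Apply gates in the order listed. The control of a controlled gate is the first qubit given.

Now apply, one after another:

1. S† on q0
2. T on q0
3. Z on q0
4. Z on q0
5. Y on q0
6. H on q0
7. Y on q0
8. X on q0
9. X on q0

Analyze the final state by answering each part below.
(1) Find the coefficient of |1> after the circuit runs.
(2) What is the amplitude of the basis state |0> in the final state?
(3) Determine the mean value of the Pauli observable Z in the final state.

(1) The final state's coefficient on |1> equals -sqrt(2)/2.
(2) |0> carries amplitude -sqrt(2)/2 in the final state.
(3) The expectation value of Z is 0.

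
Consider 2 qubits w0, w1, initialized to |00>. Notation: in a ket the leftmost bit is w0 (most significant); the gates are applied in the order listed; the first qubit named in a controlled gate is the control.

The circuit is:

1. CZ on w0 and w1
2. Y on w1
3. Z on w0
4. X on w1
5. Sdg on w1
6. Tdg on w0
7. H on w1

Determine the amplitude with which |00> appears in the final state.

The amplitude on |00> is sqrt(2)*I/2.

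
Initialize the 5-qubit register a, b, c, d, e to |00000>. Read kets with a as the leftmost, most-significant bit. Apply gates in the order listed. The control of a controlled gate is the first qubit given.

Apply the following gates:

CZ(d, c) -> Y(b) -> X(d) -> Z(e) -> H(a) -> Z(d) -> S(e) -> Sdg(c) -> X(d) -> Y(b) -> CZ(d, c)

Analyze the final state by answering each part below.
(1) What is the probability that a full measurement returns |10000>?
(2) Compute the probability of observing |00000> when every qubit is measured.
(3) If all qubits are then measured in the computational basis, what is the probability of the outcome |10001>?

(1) A full measurement returns |10000> with probability 1/2.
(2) The probability of measuring |00000> is 1/2.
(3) A full measurement returns |10001> with probability 0.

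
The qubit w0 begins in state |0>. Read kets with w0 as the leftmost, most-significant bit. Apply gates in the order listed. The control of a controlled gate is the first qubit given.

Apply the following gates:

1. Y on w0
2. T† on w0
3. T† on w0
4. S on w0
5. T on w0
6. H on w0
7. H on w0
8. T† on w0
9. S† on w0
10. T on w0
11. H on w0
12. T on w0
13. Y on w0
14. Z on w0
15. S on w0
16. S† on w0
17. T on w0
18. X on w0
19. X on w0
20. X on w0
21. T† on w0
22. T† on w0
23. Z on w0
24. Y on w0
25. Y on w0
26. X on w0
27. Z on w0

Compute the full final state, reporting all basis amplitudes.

After the circuit, the state carries amplitude -sqrt(2)*I/2 on |0>, -sqrt(2)/2 on |1>. Key observation: gates 3-10 undo each other exactly, leaving only the rest of the circuit to track.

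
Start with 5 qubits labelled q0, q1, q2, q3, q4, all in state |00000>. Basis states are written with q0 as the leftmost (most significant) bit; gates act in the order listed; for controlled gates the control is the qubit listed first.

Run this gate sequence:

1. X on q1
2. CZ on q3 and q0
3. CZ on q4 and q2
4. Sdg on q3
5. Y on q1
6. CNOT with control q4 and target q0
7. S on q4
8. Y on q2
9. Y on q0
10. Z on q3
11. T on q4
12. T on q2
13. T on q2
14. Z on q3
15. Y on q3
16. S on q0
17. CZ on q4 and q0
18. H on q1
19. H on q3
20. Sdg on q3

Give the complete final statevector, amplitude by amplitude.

After the circuit, the state carries amplitude 1/2 on |10100>, I/2 on |10110>, 1/2 on |11100>, I/2 on |11110>, and 0 on every other basis state.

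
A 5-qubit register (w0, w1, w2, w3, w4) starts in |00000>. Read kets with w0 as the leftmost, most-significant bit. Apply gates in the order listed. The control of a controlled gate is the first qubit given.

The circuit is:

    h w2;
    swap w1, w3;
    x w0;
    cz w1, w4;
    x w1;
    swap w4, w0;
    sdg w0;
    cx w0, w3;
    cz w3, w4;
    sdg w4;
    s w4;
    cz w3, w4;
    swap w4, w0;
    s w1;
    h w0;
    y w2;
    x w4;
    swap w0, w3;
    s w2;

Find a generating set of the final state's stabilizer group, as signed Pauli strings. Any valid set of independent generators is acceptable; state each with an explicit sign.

The stabilizer group can be generated by -IIYII, -IIIXI, +ZIIII, -IZIII, -IIIIZ, among other valid generating sets. Key observation: the block from step 9 through step 12 cancels to the identity and can be dropped.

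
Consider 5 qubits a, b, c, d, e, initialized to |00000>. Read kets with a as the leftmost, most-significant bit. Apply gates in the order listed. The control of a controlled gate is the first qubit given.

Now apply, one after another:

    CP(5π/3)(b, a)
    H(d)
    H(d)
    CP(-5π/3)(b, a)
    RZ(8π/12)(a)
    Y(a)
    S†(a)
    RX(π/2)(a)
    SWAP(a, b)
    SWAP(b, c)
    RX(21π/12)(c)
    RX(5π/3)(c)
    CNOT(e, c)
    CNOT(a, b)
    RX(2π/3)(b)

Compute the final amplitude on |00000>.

The final state's coefficient on |00000> equals (-sqrt(6*sqrt(2) + 12)/16 + sqrt(4 - 2*sqrt(2))/16 + sqrt(12 - 6*sqrt(2))/16 + sqrt(2*sqrt(2) + 4)/16)*exp(I*pi/6). Key observation: the block from step 1 through step 4 cancels to the identity and can be dropped.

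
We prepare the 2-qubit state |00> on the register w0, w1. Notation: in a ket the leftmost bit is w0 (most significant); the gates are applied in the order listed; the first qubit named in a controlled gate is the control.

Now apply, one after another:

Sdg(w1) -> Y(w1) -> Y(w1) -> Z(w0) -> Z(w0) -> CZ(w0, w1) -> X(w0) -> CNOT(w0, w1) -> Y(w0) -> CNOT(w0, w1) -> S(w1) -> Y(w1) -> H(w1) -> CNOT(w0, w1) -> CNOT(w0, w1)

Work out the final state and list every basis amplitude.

The final amplitudes are -sqrt(2)*I/2 on |00>, -sqrt(2)*I/2 on |01>, 0 on |10>, 0 on |11>.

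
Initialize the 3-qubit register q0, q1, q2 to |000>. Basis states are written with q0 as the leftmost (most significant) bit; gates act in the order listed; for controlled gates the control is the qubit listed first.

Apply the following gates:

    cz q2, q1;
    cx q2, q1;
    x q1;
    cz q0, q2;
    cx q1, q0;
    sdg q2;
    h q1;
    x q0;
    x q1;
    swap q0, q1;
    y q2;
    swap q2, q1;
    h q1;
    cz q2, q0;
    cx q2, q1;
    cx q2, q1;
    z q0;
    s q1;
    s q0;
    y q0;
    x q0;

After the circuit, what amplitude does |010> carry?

The amplitude on |010> is -I/2.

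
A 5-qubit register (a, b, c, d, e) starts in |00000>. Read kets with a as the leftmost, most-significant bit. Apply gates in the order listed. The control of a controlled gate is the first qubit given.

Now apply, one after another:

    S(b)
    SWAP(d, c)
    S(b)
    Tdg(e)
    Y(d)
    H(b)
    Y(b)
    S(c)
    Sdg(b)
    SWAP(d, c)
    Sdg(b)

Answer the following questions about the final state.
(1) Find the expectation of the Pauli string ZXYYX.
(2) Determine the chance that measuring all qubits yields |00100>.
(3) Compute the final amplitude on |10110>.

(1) The observable ZXYYX averages to 0.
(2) A full measurement returns |00100> with probability 1/2.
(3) The amplitude on |10110> is 0.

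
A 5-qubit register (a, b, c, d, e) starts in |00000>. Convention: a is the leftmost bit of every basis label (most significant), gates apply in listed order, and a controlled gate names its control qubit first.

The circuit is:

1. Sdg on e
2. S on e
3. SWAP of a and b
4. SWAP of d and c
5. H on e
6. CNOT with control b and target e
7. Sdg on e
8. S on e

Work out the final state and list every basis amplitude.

The resulting statevector has amplitude sqrt(2)/2 on |00000>, sqrt(2)/2 on |00001>, and 0 on every other basis state.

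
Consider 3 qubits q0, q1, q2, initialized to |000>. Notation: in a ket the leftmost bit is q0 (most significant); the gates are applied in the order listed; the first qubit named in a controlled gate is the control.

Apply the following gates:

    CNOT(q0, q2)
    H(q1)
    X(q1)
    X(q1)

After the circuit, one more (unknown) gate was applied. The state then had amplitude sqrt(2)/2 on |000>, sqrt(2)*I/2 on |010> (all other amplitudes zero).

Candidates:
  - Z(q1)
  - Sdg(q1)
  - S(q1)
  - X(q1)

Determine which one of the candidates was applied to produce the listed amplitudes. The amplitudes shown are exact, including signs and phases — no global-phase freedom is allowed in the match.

It was S(q1) that produced the state shown. Key observation: the block from step 3 through step 4 cancels to the identity and can be dropped.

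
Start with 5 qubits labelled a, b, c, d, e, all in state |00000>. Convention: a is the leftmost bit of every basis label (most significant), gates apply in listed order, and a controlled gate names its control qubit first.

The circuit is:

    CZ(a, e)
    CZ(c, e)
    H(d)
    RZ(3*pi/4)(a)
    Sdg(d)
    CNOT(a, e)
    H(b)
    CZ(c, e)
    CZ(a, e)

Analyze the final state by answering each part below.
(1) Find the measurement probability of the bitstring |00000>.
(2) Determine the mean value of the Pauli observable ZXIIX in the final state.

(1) A full measurement returns |00000> with probability 1/4.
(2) The expectation value of ZXIIX is 0.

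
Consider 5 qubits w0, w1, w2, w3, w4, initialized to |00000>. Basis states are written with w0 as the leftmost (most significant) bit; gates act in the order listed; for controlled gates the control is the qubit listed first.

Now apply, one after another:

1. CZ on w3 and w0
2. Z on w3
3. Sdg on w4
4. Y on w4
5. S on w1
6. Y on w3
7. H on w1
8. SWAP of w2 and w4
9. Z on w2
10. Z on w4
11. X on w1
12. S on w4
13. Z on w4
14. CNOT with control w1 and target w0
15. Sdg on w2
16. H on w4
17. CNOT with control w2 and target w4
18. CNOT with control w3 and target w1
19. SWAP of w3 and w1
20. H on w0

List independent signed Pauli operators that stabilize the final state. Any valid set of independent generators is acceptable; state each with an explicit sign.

The final state is stabilized by the group generated by -XIIZI, +ZIIXI, +IIIIX, -IZIII, -IIZII; other independent generating sets are equally valid.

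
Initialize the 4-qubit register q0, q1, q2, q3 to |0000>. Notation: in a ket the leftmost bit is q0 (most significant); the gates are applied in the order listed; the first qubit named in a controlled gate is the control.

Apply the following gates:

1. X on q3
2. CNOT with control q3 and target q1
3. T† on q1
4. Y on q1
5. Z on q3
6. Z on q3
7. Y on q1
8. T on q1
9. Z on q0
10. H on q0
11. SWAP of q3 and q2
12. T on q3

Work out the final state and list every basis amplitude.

The resulting statevector has amplitude sqrt(2)/2 on |0110>, sqrt(2)/2 on |1110>, and 0 on every other basis state.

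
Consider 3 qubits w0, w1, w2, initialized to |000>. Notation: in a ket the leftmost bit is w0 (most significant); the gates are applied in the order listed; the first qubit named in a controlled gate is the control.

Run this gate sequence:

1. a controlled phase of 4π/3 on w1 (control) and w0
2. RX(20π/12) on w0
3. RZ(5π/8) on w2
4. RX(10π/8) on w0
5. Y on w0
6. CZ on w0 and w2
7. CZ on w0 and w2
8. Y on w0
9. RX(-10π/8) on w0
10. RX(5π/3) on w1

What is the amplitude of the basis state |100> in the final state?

The final state's coefficient on |100> equals sqrt(3)*exp(3*I*pi/16)/4. Key observation: gates 4-9 undo each other exactly, leaving only the rest of the circuit to track.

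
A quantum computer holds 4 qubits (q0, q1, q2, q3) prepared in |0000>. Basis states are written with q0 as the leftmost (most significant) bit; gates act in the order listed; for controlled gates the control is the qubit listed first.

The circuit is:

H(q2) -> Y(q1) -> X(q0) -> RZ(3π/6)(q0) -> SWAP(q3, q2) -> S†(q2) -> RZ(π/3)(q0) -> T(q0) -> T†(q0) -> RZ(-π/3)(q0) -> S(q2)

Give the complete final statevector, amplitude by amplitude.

After the circuit, the state carries amplitude sqrt(2)*exp(3*I*pi/4)/2 on |1100>, sqrt(2)*exp(3*I*pi/4)/2 on |1101>, and 0 on every other basis state.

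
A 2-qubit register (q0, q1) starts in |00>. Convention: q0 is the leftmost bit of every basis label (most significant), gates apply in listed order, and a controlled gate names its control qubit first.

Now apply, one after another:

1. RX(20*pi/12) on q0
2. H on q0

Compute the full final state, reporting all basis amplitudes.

After the circuit, the state carries amplitude -sqrt(6)/4 - sqrt(2)*I/4 on |00>, 0 on |01>, -sqrt(6)/4 + sqrt(2)*I/4 on |10>, 0 on |11>.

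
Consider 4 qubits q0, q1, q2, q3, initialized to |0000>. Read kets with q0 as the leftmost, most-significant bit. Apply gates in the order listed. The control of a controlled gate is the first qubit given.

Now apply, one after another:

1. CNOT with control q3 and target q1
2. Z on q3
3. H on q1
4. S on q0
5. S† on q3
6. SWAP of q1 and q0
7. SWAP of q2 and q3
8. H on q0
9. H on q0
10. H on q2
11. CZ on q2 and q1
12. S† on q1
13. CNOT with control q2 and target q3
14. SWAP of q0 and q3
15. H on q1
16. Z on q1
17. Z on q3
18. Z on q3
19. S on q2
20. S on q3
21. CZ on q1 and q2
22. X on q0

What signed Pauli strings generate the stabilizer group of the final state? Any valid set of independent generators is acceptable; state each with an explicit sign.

One valid set of independent stabilizer generators is +XZYI, -IXZI, +IIIY, -ZIZI (any independent generating set of the same group is equally correct).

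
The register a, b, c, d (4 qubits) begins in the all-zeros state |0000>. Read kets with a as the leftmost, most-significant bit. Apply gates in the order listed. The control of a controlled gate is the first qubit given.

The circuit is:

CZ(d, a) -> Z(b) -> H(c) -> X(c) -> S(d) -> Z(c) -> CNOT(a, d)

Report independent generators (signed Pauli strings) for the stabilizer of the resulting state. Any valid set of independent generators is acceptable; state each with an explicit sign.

The final state is stabilized by the group generated by -IIXI, +ZIII, +IZII, +IIIZ; other independent generating sets are equally valid.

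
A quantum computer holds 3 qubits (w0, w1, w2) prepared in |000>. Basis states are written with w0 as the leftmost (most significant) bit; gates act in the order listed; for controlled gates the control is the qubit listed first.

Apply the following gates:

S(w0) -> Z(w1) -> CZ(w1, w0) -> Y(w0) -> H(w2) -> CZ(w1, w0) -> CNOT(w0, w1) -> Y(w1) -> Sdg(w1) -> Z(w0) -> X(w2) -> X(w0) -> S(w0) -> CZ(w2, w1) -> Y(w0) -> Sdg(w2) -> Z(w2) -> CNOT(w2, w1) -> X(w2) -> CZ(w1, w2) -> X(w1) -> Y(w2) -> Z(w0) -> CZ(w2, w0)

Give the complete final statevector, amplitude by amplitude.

The final amplitudes are sqrt(2)*I/2 on |101>, sqrt(2)/2 on |110>, and 0 on every other basis state.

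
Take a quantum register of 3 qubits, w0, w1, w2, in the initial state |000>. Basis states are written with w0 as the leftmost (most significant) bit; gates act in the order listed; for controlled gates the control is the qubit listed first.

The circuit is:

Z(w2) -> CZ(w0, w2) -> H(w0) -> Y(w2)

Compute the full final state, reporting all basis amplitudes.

The resulting statevector has amplitude sqrt(2)*I/2 on |001>, sqrt(2)*I/2 on |101>, and 0 on every other basis state.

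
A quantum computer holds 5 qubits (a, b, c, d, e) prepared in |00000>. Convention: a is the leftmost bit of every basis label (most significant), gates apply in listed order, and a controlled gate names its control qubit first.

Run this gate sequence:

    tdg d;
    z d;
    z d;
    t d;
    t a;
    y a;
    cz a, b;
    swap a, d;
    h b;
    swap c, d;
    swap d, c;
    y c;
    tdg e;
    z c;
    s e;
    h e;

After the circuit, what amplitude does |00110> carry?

The amplitude on |00110> is 1/2. Key observation: gates 1-4 undo each other exactly, leaving only the rest of the circuit to track.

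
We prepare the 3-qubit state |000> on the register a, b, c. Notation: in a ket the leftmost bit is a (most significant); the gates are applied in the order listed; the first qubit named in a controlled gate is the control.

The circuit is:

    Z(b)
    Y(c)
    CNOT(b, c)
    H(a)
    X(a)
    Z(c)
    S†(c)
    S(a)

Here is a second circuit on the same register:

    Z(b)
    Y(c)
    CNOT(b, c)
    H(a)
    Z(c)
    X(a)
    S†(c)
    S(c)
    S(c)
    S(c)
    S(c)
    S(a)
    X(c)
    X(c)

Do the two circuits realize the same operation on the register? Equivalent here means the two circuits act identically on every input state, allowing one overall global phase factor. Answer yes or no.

Yes, they are equivalent — the unitaries differ by at most a global phase.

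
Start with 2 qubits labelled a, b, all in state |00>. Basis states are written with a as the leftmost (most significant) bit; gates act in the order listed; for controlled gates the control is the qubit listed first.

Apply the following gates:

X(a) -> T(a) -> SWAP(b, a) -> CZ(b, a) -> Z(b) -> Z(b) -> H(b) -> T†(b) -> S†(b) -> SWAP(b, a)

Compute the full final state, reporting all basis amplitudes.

The resulting statevector has amplitude sqrt(2)*exp(I*pi/4)/2 on |00>, 0 on |01>, sqrt(2)*I/2 on |10>, 0 on |11>.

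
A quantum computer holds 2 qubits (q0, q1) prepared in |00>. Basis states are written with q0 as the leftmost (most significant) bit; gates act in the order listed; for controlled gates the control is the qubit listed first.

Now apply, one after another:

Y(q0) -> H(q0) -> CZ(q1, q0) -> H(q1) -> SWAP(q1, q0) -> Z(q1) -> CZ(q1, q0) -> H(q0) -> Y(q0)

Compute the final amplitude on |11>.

The final state's coefficient on |11> equals 0.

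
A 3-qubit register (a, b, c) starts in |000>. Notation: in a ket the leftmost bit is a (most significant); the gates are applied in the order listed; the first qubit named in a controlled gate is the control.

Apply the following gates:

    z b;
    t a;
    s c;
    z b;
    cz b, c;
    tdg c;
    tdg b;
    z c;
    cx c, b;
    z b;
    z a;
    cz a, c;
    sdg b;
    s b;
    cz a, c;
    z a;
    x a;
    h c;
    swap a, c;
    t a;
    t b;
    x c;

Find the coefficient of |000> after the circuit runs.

The final state's coefficient on |000> equals sqrt(2)/2.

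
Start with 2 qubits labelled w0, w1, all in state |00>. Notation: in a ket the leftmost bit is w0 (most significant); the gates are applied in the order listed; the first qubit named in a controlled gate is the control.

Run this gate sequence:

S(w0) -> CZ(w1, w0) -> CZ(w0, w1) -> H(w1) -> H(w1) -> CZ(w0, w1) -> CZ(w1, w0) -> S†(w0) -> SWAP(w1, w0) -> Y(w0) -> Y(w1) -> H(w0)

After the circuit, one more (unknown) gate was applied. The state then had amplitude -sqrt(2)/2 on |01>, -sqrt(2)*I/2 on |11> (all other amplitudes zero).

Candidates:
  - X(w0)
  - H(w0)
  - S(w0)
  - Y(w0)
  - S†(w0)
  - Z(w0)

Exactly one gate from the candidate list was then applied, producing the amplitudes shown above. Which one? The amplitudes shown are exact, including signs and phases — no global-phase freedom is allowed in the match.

It was S†(w0) that produced the state shown.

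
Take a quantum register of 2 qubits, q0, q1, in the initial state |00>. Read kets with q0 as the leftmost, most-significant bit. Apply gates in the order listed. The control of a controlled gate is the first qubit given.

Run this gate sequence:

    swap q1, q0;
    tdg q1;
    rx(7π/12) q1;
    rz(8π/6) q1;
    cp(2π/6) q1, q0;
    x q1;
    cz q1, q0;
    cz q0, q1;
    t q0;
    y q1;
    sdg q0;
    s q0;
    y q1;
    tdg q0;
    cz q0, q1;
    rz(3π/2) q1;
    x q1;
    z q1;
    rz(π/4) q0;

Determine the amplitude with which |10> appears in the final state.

|10> carries amplitude 0 in the final state. Key observation: gates 8-15 undo each other exactly, leaving only the rest of the circuit to track.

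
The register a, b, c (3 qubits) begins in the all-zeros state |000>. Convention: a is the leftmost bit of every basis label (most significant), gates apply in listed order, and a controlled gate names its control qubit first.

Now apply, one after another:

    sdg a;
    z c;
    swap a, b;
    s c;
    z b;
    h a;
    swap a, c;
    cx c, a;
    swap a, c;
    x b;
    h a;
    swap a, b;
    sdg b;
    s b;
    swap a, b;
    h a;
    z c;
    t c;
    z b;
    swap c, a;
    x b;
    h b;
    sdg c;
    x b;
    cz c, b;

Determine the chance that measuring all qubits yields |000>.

Outcome |000> occurs with probability 1/4. Key observation: gates 11-16 undo each other exactly, leaving only the rest of the circuit to track.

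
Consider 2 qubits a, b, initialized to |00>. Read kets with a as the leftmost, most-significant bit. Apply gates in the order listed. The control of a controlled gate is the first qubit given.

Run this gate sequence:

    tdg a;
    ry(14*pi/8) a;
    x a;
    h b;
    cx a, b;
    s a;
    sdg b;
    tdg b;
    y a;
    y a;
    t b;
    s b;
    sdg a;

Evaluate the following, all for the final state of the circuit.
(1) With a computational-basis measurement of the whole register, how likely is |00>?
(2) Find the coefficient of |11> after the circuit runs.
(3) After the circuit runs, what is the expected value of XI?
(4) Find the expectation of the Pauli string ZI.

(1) Outcome |00> occurs with probability 1/4 - sqrt(2)/8. Key observation: gates 6-13 undo each other exactly, leaving only the rest of the circuit to track.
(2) |11> carries amplitude -sqrt(2*sqrt(2) + 4)/4 in the final state.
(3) In the final state, XI has expectation -sqrt(2)/2.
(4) In the final state, ZI has expectation -sqrt(2)/2.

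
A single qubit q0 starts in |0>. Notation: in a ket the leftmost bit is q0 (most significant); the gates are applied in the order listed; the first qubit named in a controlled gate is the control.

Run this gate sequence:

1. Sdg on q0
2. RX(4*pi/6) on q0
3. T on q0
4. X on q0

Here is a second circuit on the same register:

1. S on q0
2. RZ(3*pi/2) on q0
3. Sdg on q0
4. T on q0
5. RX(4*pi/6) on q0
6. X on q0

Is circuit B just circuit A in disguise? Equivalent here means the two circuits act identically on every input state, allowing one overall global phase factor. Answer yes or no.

No: there is an input state on which the two circuits produce genuinely different outputs (not merely differing by a phase).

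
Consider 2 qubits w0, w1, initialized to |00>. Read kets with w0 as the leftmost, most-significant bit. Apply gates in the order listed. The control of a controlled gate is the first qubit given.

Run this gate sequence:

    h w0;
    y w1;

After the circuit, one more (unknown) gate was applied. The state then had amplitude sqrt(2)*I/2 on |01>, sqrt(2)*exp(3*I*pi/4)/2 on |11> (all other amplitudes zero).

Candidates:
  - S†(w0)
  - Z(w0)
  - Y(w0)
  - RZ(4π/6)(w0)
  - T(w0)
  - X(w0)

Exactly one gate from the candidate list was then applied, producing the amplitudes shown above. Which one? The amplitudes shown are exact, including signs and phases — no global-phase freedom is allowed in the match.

It was T(w0) that produced the state shown.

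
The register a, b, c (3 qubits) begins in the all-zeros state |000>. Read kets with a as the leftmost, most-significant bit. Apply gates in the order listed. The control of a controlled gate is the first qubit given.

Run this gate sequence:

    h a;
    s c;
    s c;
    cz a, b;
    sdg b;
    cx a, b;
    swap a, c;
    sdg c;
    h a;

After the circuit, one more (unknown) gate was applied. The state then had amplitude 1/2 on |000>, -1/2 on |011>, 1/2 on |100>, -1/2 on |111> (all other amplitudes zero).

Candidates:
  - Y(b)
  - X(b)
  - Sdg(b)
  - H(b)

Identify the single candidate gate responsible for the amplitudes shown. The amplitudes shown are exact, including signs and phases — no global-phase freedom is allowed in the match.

The applied gate was Sdg(b).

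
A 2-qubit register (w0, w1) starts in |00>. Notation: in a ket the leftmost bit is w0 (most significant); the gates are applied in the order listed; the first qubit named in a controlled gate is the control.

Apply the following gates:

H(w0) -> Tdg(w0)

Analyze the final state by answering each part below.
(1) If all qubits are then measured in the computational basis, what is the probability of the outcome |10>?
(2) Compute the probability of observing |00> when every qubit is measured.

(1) Outcome |10> occurs with probability 1/2.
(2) Outcome |00> occurs with probability 1/2.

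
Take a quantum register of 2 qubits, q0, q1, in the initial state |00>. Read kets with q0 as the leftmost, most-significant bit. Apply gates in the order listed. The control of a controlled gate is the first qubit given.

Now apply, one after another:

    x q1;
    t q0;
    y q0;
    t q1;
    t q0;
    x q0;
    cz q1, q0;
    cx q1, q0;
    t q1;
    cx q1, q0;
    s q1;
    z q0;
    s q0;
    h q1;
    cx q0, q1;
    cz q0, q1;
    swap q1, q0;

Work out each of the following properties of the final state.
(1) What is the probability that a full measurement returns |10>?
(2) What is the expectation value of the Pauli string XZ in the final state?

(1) The probability of measuring |10> is 1/2.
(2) In the final state, XZ has expectation -1.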